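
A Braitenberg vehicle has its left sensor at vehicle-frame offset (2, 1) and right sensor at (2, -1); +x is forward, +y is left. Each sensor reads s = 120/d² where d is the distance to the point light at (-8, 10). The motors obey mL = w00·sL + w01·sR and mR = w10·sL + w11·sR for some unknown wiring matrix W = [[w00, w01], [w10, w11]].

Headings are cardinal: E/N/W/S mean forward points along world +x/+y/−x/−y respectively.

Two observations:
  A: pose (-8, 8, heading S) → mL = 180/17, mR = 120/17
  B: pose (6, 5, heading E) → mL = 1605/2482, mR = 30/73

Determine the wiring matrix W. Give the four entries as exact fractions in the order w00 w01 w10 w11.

1 1/2 0 1

obs A: pose=(-8,8,S) → sL=120/17, sR=120/17, mL=180/17, mR=120/17
obs B: pose=(6,5,E) → sL=15/34, sR=30/73, mL=1605/2482, mR=30/73
sensor matrix S = [[120/17, 120/17], [15/34, 30/73]]; det S = -4500/21097
solve [mL_A; mL_B] = S·[w00; w01] and [mR_A; mR_B] = S·[w10; w11]:
  w00 = 1, w01 = 1/2, w10 = 0, w11 = 1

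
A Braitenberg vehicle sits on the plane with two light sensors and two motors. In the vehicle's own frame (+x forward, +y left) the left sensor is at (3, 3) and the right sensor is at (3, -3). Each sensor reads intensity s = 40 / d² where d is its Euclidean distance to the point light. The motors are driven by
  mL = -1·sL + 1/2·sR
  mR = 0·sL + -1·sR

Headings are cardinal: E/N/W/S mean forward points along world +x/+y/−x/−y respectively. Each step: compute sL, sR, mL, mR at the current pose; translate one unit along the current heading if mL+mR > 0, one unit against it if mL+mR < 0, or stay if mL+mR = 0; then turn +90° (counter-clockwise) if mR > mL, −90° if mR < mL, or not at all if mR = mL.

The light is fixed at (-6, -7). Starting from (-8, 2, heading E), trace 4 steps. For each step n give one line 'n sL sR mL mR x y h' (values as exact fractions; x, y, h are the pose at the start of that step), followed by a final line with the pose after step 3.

n=0: pose=(-8,2,E); sL=8/29, sR=40/37; mL=284/1073, mR=-40/37; mL+mR=-876/1073 → advance -1; mR−mL=-1444/1073 → turn -1·90°
n=1: pose=(-9,2,S); sL=10/9, sR=5/9; mL=-5/6, mR=-5/9; mL+mR=-25/18 → advance -1; mR−mL=5/18 → turn +1·90°
n=2: pose=(-9,3,E); sL=40/169, sR=40/49; mL=1420/8281, mR=-40/49; mL+mR=-5340/8281 → advance -1; mR−mL=-8180/8281 → turn -1·90°
n=3: pose=(-10,3,S); sL=4/5, sR=20/49; mL=-146/245, mR=-20/49; mL+mR=-246/245 → advance -1; mR−mL=46/245 → turn +1·90°

0 8/29 40/37 284/1073 -40/37 -8 2 E
1 10/9 5/9 -5/6 -5/9 -9 2 S
2 40/169 40/49 1420/8281 -40/49 -9 3 E
3 4/5 20/49 -146/245 -20/49 -10 3 S
final -10 4 E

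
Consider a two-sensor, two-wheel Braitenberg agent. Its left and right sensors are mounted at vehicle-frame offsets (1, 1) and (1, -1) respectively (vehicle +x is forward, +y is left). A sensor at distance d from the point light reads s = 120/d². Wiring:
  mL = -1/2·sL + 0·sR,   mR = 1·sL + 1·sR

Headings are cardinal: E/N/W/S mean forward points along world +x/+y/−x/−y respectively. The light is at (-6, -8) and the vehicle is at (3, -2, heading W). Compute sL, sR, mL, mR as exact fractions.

left sensor world pos  = (2, -3); dL² = 89
right sensor world pos = (2, -1); dR² = 113
sL = 120/89 = 120/89
sR = 120/113 = 120/113
mL = -1/2·sL + 0·sR = -60/89
mR = 1·sL + 1·sR = 24240/10057

120/89 120/113 -60/89 24240/10057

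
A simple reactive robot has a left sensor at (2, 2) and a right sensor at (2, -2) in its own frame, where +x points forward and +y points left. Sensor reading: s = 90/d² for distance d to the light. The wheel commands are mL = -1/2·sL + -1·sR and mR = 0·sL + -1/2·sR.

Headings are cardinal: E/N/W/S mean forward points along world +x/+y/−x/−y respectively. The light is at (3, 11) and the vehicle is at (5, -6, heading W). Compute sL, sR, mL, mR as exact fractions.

left sensor world pos  = (3, -8); dL² = 361
right sensor world pos = (3, -4); dR² = 225
sL = 90/361 = 90/361
sR = 90/225 = 2/5
mL = -1/2·sL + -1·sR = -947/1805
mR = 0·sL + -1/2·sR = -1/5

90/361 2/5 -947/1805 -1/5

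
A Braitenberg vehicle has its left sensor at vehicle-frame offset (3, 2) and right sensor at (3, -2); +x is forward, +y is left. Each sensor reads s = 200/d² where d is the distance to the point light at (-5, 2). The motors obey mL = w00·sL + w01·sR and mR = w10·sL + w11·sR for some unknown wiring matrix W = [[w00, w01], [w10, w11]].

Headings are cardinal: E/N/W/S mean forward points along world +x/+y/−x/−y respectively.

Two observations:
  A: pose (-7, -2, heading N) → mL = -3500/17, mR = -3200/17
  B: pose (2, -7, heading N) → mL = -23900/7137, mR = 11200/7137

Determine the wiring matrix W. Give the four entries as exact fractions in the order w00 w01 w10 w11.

obs A: pose=(-7,-2,N) → sL=200/17, sR=200, mL=-3500/17, mR=-3200/17
obs B: pose=(2,-7,N) → sL=200/61, sR=200/117, mL=-23900/7137, mR=11200/7137
sensor matrix S = [[200/17, 200], [200/61, 200/117]]; det S = -77120000/121329
solve [mL_A; mL_B] = S·[w00; w01] and [mR_A; mR_B] = S·[w10; w11]:
  w00 = -1/2, w01 = -1, w10 = 1, w11 = -1

-1/2 -1 1 -1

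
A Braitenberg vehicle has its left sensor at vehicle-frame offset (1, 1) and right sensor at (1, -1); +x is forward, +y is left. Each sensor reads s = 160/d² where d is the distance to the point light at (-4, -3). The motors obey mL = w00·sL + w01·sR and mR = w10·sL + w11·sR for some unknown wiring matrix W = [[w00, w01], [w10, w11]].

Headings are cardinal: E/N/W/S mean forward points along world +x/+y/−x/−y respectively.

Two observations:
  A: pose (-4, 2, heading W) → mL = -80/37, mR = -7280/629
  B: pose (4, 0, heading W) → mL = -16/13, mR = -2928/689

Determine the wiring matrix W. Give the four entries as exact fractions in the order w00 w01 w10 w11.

0 -1/2 -1 -1/2

obs A: pose=(-4,2,W) → sL=160/17, sR=160/37, mL=-80/37, mR=-7280/629
obs B: pose=(4,0,W) → sL=160/53, sR=32/13, mL=-16/13, mR=-2928/689
sensor matrix S = [[160/17, 160/37], [160/53, 32/13]]; det S = 4382720/433381
solve [mL_A; mL_B] = S·[w00; w01] and [mR_A; mR_B] = S·[w10; w11]:
  w00 = 0, w01 = -1/2, w10 = -1, w11 = -1/2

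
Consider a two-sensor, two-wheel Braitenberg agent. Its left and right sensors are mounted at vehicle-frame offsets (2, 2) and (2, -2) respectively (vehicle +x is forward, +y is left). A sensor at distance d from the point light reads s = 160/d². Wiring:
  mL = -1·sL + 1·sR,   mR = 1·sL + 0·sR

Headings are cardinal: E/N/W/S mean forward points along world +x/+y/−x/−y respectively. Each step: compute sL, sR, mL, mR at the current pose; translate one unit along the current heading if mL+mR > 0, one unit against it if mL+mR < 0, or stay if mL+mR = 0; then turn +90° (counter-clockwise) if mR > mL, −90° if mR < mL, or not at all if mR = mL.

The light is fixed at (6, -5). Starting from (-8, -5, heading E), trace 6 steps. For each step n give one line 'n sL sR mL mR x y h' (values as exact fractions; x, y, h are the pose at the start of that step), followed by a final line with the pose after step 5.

n=0: pose=(-8,-5,E); sL=40/37, sR=40/37; mL=0, mR=40/37; mL+mR=40/37 → advance +1; mR−mL=40/37 → turn +1·90°
n=1: pose=(-7,-5,N); sL=160/229, sR=32/25; mL=3328/5725, mR=160/229; mL+mR=32/25 → advance +1; mR−mL=672/5725 → turn +1·90°
n=2: pose=(-7,-4,W); sL=80/113, sR=80/117; mL=-320/13221, mR=80/113; mL+mR=80/117 → advance +1; mR−mL=9680/13221 → turn +1·90°
n=3: pose=(-8,-4,S); sL=32/29, sR=160/257; mL=-3584/7453, mR=32/29; mL+mR=160/257 → advance +1; mR−mL=11808/7453 → turn +1·90°
n=4: pose=(-8,-5,E); sL=40/37, sR=40/37; mL=0, mR=40/37; mL+mR=40/37 → advance +1; mR−mL=40/37 → turn +1·90°
n=5: pose=(-7,-5,N); sL=160/229, sR=32/25; mL=3328/5725, mR=160/229; mL+mR=32/25 → advance +1; mR−mL=672/5725 → turn +1·90°

0 40/37 40/37 0 40/37 -8 -5 E
1 160/229 32/25 3328/5725 160/229 -7 -5 N
2 80/113 80/117 -320/13221 80/113 -7 -4 W
3 32/29 160/257 -3584/7453 32/29 -8 -4 S
4 40/37 40/37 0 40/37 -8 -5 E
5 160/229 32/25 3328/5725 160/229 -7 -5 N
final -7 -4 W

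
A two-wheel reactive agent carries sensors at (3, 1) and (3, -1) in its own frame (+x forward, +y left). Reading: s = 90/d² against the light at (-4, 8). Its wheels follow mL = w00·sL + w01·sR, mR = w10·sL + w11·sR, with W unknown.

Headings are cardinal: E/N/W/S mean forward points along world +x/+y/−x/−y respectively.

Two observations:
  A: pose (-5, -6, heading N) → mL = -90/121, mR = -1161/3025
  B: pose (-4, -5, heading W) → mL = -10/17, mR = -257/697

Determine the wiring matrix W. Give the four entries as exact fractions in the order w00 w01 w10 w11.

0 -1 1/2 -1

obs A: pose=(-5,-6,N) → sL=18/25, sR=90/121, mL=-90/121, mR=-1161/3025
obs B: pose=(-4,-5,W) → sL=18/41, sR=10/17, mL=-10/17, mR=-257/697
sensor matrix S = [[18/25, 90/121], [18/41, 10/17]]; det S = 40896/421685
solve [mL_A; mL_B] = S·[w00; w01] and [mR_A; mR_B] = S·[w10; w11]:
  w00 = 0, w01 = -1, w10 = 1/2, w11 = -1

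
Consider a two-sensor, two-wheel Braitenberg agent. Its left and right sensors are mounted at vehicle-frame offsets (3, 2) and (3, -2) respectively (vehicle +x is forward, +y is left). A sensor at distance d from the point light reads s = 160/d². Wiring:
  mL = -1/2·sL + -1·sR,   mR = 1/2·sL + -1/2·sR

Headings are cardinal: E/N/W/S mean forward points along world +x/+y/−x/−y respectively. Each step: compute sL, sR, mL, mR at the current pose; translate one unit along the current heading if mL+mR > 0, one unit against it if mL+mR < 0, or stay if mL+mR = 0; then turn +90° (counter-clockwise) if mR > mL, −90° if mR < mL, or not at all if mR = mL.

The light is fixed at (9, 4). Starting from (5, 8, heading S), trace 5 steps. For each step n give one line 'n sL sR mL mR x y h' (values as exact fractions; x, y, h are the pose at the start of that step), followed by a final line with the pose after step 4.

n=0: pose=(5,8,S); sL=32, sR=160/37; mL=-752/37, mR=512/37; mL+mR=-240/37 → advance -1; mR−mL=1264/37 → turn +1·90°
n=1: pose=(5,9,E); sL=16/5, sR=16; mL=-88/5, mR=-32/5; mL+mR=-24 → advance -1; mR−mL=56/5 → turn +1·90°
n=2: pose=(4,9,N); sL=160/113, sR=160/73; mL=-23920/8249, mR=-3200/8249; mL+mR=-240/73 → advance -1; mR−mL=20720/8249 → turn +1·90°
n=3: pose=(4,8,W); sL=40/17, sR=8/5; mL=-236/85, mR=32/85; mL+mR=-12/5 → advance -1; mR−mL=268/85 → turn +1·90°
n=4: pose=(5,8,S); sL=32, sR=160/37; mL=-752/37, mR=512/37; mL+mR=-240/37 → advance -1; mR−mL=1264/37 → turn +1·90°

0 32 160/37 -752/37 512/37 5 8 S
1 16/5 16 -88/5 -32/5 5 9 E
2 160/113 160/73 -23920/8249 -3200/8249 4 9 N
3 40/17 8/5 -236/85 32/85 4 8 W
4 32 160/37 -752/37 512/37 5 8 S
final 5 9 E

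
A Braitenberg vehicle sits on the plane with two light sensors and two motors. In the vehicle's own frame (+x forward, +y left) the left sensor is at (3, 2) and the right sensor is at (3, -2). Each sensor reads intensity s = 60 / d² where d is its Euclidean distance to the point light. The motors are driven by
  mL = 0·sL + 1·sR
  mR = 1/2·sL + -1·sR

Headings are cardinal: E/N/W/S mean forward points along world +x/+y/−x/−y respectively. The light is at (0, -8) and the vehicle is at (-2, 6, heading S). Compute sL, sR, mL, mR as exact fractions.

60/121 60/137 60/137 -3150/16577

left sensor world pos  = (0, 3); dL² = 121
right sensor world pos = (-4, 3); dR² = 137
sL = 60/121 = 60/121
sR = 60/137 = 60/137
mL = 0·sL + 1·sR = 60/137
mR = 1/2·sL + -1·sR = -3150/16577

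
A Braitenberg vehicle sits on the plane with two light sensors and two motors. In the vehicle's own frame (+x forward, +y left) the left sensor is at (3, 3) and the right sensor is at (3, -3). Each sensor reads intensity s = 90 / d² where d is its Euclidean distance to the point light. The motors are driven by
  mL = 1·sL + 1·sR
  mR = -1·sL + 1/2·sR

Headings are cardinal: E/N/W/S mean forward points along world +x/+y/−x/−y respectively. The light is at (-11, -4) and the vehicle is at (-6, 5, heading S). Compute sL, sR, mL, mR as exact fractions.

left sensor world pos  = (-3, 2); dL² = 100
right sensor world pos = (-9, 2); dR² = 40
sL = 90/100 = 9/10
sR = 90/40 = 9/4
mL = 1·sL + 1·sR = 63/20
mR = -1·sL + 1/2·sR = 9/40

9/10 9/4 63/20 9/40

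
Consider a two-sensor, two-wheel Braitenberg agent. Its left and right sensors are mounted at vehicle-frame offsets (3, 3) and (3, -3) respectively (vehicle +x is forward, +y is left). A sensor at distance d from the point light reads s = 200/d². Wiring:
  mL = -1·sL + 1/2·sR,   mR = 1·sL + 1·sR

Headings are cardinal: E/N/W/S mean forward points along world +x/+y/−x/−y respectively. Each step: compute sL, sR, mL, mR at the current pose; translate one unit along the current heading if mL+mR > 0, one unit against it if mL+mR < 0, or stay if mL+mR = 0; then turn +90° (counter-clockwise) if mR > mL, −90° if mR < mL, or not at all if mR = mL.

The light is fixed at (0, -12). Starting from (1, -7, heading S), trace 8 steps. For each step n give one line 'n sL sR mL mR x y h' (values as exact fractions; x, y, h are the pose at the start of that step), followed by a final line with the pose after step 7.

n=0: pose=(1,-7,S); sL=10, sR=25; mL=5/2, mR=35; mL+mR=75/2 → advance +1; mR−mL=65/2 → turn +1·90°
n=1: pose=(1,-8,E); sL=40/13, sR=200/17; mL=620/221, mR=3280/221; mL+mR=300/17 → advance +1; mR−mL=2660/221 → turn +1·90°
n=2: pose=(2,-8,N); sL=4, sR=100/37; mL=-98/37, mR=248/37; mL+mR=150/37 → advance +1; mR−mL=346/37 → turn +1·90°
n=3: pose=(2,-7,W); sL=40, sR=40/13; mL=-500/13, mR=560/13; mL+mR=60/13 → advance +1; mR−mL=1060/13 → turn +1·90°
n=4: pose=(1,-7,S); sL=10, sR=25; mL=5/2, mR=35; mL+mR=75/2 → advance +1; mR−mL=65/2 → turn +1·90°
n=5: pose=(1,-8,E); sL=40/13, sR=200/17; mL=620/221, mR=3280/221; mL+mR=300/17 → advance +1; mR−mL=2660/221 → turn +1·90°
n=6: pose=(2,-8,N); sL=4, sR=100/37; mL=-98/37, mR=248/37; mL+mR=150/37 → advance +1; mR−mL=346/37 → turn +1·90°
n=7: pose=(2,-7,W); sL=40, sR=40/13; mL=-500/13, mR=560/13; mL+mR=60/13 → advance +1; mR−mL=1060/13 → turn +1·90°

0 10 25 5/2 35 1 -7 S
1 40/13 200/17 620/221 3280/221 1 -8 E
2 4 100/37 -98/37 248/37 2 -8 N
3 40 40/13 -500/13 560/13 2 -7 W
4 10 25 5/2 35 1 -7 S
5 40/13 200/17 620/221 3280/221 1 -8 E
6 4 100/37 -98/37 248/37 2 -8 N
7 40 40/13 -500/13 560/13 2 -7 W
final 1 -7 S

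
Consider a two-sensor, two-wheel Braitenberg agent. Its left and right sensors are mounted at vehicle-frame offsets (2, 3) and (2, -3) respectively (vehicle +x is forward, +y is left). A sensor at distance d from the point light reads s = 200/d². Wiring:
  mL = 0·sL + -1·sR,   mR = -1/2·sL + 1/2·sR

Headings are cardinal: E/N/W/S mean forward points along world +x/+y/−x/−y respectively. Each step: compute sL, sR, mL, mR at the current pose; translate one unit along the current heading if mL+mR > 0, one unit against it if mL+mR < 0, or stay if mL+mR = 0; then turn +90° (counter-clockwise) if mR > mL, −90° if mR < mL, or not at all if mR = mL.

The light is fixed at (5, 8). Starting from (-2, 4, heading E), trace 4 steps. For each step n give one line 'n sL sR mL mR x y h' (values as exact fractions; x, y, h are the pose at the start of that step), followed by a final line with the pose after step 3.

n=0: pose=(-2,4,E); sL=100/13, sR=100/37; mL=-100/37, mR=-1200/481; mL+mR=-2500/481 → advance -1; mR−mL=100/481 → turn +1·90°
n=1: pose=(-3,4,N); sL=8/5, sR=200/29; mL=-200/29, mR=384/145; mL+mR=-616/145 → advance -1; mR−mL=1384/145 → turn +1·90°
n=2: pose=(-3,3,W); sL=50/41, sR=25/13; mL=-25/13, mR=375/1066; mL+mR=-1675/1066 → advance -1; mR−mL=2425/1066 → turn +1·90°
n=3: pose=(-2,3,S); sL=40/13, sR=200/149; mL=-200/149, mR=-1680/1937; mL+mR=-4280/1937 → advance -1; mR−mL=920/1937 → turn +1·90°

0 100/13 100/37 -100/37 -1200/481 -2 4 E
1 8/5 200/29 -200/29 384/145 -3 4 N
2 50/41 25/13 -25/13 375/1066 -3 3 W
3 40/13 200/149 -200/149 -1680/1937 -2 3 S
final -2 4 E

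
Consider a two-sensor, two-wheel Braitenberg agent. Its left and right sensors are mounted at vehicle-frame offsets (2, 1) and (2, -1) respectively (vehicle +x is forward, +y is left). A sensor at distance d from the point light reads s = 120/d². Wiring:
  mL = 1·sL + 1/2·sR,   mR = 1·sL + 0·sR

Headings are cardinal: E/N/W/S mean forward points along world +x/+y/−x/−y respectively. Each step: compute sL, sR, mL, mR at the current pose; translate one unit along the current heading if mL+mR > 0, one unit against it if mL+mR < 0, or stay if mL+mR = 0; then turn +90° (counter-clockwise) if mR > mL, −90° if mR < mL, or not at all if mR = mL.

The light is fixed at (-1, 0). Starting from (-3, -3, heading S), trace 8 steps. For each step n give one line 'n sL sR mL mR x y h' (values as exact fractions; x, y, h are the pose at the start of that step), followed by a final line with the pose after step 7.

n=0: pose=(-3,-3,S); sL=60/13, sR=60/17; mL=1410/221, mR=60/13; mL+mR=2430/221 → advance +1; mR−mL=-30/17 → turn -1·90°
n=1: pose=(-3,-4,W); sL=120/41, sR=24/5; mL=1092/205, mR=120/41; mL+mR=1692/205 → advance +1; mR−mL=-12/5 → turn -1·90°
n=2: pose=(-4,-4,N); sL=6, sR=15; mL=27/2, mR=6; mL+mR=39/2 → advance +1; mR−mL=-15/2 → turn -1·90°
n=3: pose=(-4,-3,E); sL=24, sR=120/17; mL=468/17, mR=24; mL+mR=876/17 → advance +1; mR−mL=-60/17 → turn -1·90°
n=4: pose=(-3,-3,S); sL=60/13, sR=60/17; mL=1410/221, mR=60/13; mL+mR=2430/221 → advance +1; mR−mL=-30/17 → turn -1·90°
n=5: pose=(-3,-4,W); sL=120/41, sR=24/5; mL=1092/205, mR=120/41; mL+mR=1692/205 → advance +1; mR−mL=-12/5 → turn -1·90°
n=6: pose=(-4,-4,N); sL=6, sR=15; mL=27/2, mR=6; mL+mR=39/2 → advance +1; mR−mL=-15/2 → turn -1·90°
n=7: pose=(-4,-3,E); sL=24, sR=120/17; mL=468/17, mR=24; mL+mR=876/17 → advance +1; mR−mL=-60/17 → turn -1·90°

0 60/13 60/17 1410/221 60/13 -3 -3 S
1 120/41 24/5 1092/205 120/41 -3 -4 W
2 6 15 27/2 6 -4 -4 N
3 24 120/17 468/17 24 -4 -3 E
4 60/13 60/17 1410/221 60/13 -3 -3 S
5 120/41 24/5 1092/205 120/41 -3 -4 W
6 6 15 27/2 6 -4 -4 N
7 24 120/17 468/17 24 -4 -3 E
final -3 -3 S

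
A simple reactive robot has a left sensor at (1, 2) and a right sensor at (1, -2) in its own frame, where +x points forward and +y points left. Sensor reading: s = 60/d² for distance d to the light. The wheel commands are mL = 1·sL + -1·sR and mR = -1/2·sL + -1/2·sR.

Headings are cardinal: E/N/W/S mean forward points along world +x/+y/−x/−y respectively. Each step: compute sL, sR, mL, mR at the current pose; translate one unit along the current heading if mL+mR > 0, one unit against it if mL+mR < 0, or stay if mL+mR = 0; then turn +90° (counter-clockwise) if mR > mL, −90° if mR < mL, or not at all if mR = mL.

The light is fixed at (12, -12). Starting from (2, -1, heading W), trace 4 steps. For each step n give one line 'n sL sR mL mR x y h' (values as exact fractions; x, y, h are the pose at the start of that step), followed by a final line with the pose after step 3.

0 30/101 6/29 264/2929 -738/2929 2 -1 W
1 12/53 60/193 -864/10229 -2748/10229 3 -1 N
2 15/52 15/32 -75/416 -315/832 3 -2 E
3 12/29 4/15 64/435 -148/435 2 -2 S
final 2 -1 W

n=0: pose=(2,-1,W); sL=30/101, sR=6/29; mL=264/2929, mR=-738/2929; mL+mR=-474/2929 → advance -1; mR−mL=-1002/2929 → turn -1·90°
n=1: pose=(3,-1,N); sL=12/53, sR=60/193; mL=-864/10229, mR=-2748/10229; mL+mR=-3612/10229 → advance -1; mR−mL=-1884/10229 → turn -1·90°
n=2: pose=(3,-2,E); sL=15/52, sR=15/32; mL=-75/416, mR=-315/832; mL+mR=-465/832 → advance -1; mR−mL=-165/832 → turn -1·90°
n=3: pose=(2,-2,S); sL=12/29, sR=4/15; mL=64/435, mR=-148/435; mL+mR=-28/145 → advance -1; mR−mL=-212/435 → turn -1·90°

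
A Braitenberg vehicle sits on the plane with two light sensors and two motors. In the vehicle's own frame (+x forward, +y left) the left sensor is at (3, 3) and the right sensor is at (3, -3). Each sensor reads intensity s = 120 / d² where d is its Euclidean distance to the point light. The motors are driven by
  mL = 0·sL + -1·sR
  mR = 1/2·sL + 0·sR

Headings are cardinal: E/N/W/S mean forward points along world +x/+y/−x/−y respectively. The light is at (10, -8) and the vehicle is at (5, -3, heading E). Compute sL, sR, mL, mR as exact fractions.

30/17 15 -15 15/17

left sensor world pos  = (8, 0); dL² = 68
right sensor world pos = (8, -6); dR² = 8
sL = 120/68 = 30/17
sR = 120/8 = 15
mL = 0·sL + -1·sR = -15
mR = 1/2·sL + 0·sR = 15/17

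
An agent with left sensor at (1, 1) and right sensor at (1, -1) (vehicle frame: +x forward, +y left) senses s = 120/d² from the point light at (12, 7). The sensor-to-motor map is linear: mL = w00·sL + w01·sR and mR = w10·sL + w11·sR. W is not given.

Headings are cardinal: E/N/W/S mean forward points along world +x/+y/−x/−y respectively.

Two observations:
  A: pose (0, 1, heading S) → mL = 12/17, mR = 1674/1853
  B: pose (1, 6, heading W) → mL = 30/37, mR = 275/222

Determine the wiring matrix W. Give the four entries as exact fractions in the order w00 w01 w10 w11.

1 0 1/2 1

obs A: pose=(0,1,S) → sL=12/17, sR=60/109, mL=12/17, mR=1674/1853
obs B: pose=(1,6,W) → sL=30/37, sR=5/6, mL=30/37, mR=275/222
sensor matrix S = [[12/17, 60/109], [30/37, 5/6]]; det S = 9730/68561
solve [mL_A; mL_B] = S·[w00; w01] and [mR_A; mR_B] = S·[w10; w11]:
  w00 = 1, w01 = 0, w10 = 1/2, w11 = 1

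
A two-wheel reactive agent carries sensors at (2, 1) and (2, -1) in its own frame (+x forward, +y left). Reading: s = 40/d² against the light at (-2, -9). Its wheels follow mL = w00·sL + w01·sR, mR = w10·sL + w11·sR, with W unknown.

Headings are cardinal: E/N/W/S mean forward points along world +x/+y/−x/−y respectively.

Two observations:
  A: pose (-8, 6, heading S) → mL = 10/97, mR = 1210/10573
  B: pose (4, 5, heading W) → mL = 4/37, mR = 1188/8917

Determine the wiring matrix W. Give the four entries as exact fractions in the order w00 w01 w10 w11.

obs A: pose=(-8,6,S) → sL=20/97, sR=20/109, mL=10/97, mR=1210/10573
obs B: pose=(4,5,W) → sL=8/37, sR=40/241, mL=4/37, mR=1188/8917
sensor matrix S = [[20/97, 20/109], [8/37, 40/241]]; det S = -513920/94279441
solve [mL_A; mL_B] = S·[w00; w01] and [mR_A; mR_B] = S·[w10; w11]:
  w00 = 1/2, w01 = 0, w10 = 1, w11 = -1/2

1/2 0 1 -1/2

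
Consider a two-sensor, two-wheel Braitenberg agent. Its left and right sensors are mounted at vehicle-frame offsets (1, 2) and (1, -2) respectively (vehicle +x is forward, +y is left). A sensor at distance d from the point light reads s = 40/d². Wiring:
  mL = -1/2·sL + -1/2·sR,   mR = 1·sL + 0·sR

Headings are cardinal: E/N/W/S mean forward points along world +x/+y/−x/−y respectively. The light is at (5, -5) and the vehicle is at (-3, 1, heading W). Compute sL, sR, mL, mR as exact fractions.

left sensor world pos  = (-4, -1); dL² = 97
right sensor world pos = (-4, 3); dR² = 145
sL = 40/97 = 40/97
sR = 40/145 = 8/29
mL = -1/2·sL + -1/2·sR = -968/2813
mR = 1·sL + 0·sR = 40/97

40/97 8/29 -968/2813 40/97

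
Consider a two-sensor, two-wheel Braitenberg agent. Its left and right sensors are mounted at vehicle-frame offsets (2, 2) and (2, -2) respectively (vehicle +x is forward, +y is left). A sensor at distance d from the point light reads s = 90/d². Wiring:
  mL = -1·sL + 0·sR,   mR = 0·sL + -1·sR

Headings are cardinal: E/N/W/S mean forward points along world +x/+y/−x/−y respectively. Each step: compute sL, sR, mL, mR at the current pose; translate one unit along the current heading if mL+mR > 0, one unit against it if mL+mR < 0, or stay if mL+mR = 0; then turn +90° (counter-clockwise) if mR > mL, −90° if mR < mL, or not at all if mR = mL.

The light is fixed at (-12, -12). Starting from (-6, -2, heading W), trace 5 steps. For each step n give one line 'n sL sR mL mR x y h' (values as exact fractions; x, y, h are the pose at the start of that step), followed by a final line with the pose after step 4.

n=0: pose=(-6,-2,W); sL=9/8, sR=9/16; mL=-9/8, mR=-9/16; mL+mR=-27/16 → advance -1; mR−mL=9/16 → turn +1·90°
n=1: pose=(-5,-2,S); sL=18/29, sR=90/89; mL=-18/29, mR=-90/89; mL+mR=-4212/2581 → advance -1; mR−mL=-1008/2581 → turn -1·90°
n=2: pose=(-5,-1,W); sL=45/53, sR=45/97; mL=-45/53, mR=-45/97; mL+mR=-6750/5141 → advance -1; mR−mL=1980/5141 → turn +1·90°
n=3: pose=(-4,-1,S); sL=90/181, sR=10/13; mL=-90/181, mR=-10/13; mL+mR=-2980/2353 → advance -1; mR−mL=-640/2353 → turn -1·90°
n=4: pose=(-4,0,W); sL=45/68, sR=45/116; mL=-45/68, mR=-45/116; mL+mR=-1035/986 → advance -1; mR−mL=135/493 → turn +1·90°

0 9/8 9/16 -9/8 -9/16 -6 -2 W
1 18/29 90/89 -18/29 -90/89 -5 -2 S
2 45/53 45/97 -45/53 -45/97 -5 -1 W
3 90/181 10/13 -90/181 -10/13 -4 -1 S
4 45/68 45/116 -45/68 -45/116 -4 0 W
final -3 0 S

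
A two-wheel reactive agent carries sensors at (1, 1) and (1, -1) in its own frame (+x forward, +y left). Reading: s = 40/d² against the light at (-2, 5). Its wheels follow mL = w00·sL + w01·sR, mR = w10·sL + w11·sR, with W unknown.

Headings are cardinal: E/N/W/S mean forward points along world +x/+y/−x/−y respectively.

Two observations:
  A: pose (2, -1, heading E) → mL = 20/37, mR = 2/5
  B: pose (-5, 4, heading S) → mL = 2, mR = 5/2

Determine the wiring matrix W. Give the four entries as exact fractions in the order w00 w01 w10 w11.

obs A: pose=(2,-1,E) → sL=4/5, sR=20/37, mL=20/37, mR=2/5
obs B: pose=(-5,4,S) → sL=5, sR=2, mL=2, mR=5/2
sensor matrix S = [[4/5, 20/37], [5, 2]]; det S = -204/185
solve [mL_A; mL_B] = S·[w00; w01] and [mR_A; mR_B] = S·[w10; w11]:
  w00 = 0, w01 = 1, w10 = 1/2, w11 = 0

0 1 1/2 0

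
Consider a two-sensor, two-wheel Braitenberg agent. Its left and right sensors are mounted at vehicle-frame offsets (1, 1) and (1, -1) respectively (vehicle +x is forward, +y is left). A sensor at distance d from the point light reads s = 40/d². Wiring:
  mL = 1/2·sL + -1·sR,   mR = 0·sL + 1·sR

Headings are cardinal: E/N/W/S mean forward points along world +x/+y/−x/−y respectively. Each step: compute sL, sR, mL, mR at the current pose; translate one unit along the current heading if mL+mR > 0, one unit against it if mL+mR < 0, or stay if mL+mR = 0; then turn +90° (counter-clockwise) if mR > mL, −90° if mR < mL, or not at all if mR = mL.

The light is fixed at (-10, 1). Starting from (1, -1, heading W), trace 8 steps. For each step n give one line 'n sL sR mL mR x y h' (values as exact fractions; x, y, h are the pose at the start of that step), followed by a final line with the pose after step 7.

0 40/109 40/101 -2340/11009 40/101 1 -1 W
1 4/13 4/9 -34/117 4/9 0 -1 S
2 8/25 40/137 -452/3425 40/137 0 -2 E
3 5/13 10/37 -75/962 10/37 1 -2 N
4 40/109 40/101 -2340/11009 40/101 1 -1 W
5 4/13 4/9 -34/117 4/9 0 -1 S
6 8/25 40/137 -452/3425 40/137 0 -2 E
7 5/13 10/37 -75/962 10/37 1 -2 N
final 1 -1 W

n=0: pose=(1,-1,W); sL=40/109, sR=40/101; mL=-2340/11009, mR=40/101; mL+mR=20/109 → advance +1; mR−mL=6700/11009 → turn +1·90°
n=1: pose=(0,-1,S); sL=4/13, sR=4/9; mL=-34/117, mR=4/9; mL+mR=2/13 → advance +1; mR−mL=86/117 → turn +1·90°
n=2: pose=(0,-2,E); sL=8/25, sR=40/137; mL=-452/3425, mR=40/137; mL+mR=4/25 → advance +1; mR−mL=1452/3425 → turn +1·90°
n=3: pose=(1,-2,N); sL=5/13, sR=10/37; mL=-75/962, mR=10/37; mL+mR=5/26 → advance +1; mR−mL=335/962 → turn +1·90°
n=4: pose=(1,-1,W); sL=40/109, sR=40/101; mL=-2340/11009, mR=40/101; mL+mR=20/109 → advance +1; mR−mL=6700/11009 → turn +1·90°
n=5: pose=(0,-1,S); sL=4/13, sR=4/9; mL=-34/117, mR=4/9; mL+mR=2/13 → advance +1; mR−mL=86/117 → turn +1·90°
n=6: pose=(0,-2,E); sL=8/25, sR=40/137; mL=-452/3425, mR=40/137; mL+mR=4/25 → advance +1; mR−mL=1452/3425 → turn +1·90°
n=7: pose=(1,-2,N); sL=5/13, sR=10/37; mL=-75/962, mR=10/37; mL+mR=5/26 → advance +1; mR−mL=335/962 → turn +1·90°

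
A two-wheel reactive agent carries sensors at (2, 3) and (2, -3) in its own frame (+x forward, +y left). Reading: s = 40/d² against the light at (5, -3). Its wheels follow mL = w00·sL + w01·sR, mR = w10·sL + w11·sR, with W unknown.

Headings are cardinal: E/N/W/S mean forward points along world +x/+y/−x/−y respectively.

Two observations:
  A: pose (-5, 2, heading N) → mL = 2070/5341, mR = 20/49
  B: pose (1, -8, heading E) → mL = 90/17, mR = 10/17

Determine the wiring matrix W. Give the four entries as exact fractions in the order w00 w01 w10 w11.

1 1/2 0 1

obs A: pose=(-5,2,N) → sL=20/109, sR=20/49, mL=2070/5341, mR=20/49
obs B: pose=(1,-8,E) → sL=5, sR=10/17, mL=90/17, mR=10/17
sensor matrix S = [[20/109, 20/49], [5, 10/17]]; det S = -175500/90797
solve [mL_A; mL_B] = S·[w00; w01] and [mR_A; mR_B] = S·[w10; w11]:
  w00 = 1, w01 = 1/2, w10 = 0, w11 = 1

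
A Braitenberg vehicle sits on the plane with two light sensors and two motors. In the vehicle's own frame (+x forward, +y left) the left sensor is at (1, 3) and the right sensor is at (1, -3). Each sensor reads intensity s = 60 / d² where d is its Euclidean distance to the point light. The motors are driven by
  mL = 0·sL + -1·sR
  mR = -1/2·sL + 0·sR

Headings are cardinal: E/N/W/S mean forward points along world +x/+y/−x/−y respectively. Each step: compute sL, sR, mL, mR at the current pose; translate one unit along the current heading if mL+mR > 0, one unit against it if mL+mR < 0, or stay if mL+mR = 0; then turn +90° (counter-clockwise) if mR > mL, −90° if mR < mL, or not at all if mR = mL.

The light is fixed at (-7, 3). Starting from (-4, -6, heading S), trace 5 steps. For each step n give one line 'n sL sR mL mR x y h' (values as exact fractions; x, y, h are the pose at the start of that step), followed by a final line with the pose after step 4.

n=0: pose=(-4,-6,S); sL=15/34, sR=3/5; mL=-3/5, mR=-15/68; mL+mR=-279/340 → advance -1; mR−mL=129/340 → turn +1·90°
n=1: pose=(-4,-5,E); sL=60/41, sR=60/137; mL=-60/137, mR=-30/41; mL+mR=-6570/5617 → advance -1; mR−mL=-1650/5617 → turn -1·90°
n=2: pose=(-5,-5,S); sL=30/53, sR=30/41; mL=-30/41, mR=-15/53; mL+mR=-2205/2173 → advance -1; mR−mL=975/2173 → turn +1·90°
n=3: pose=(-5,-4,E); sL=12/5, sR=60/109; mL=-60/109, mR=-6/5; mL+mR=-954/545 → advance -1; mR−mL=-354/545 → turn -1·90°
n=4: pose=(-6,-4,S); sL=3/4, sR=15/17; mL=-15/17, mR=-3/8; mL+mR=-171/136 → advance -1; mR−mL=69/136 → turn +1·90°

0 15/34 3/5 -3/5 -15/68 -4 -6 S
1 60/41 60/137 -60/137 -30/41 -4 -5 E
2 30/53 30/41 -30/41 -15/53 -5 -5 S
3 12/5 60/109 -60/109 -6/5 -5 -4 E
4 3/4 15/17 -15/17 -3/8 -6 -4 S
final -6 -3 E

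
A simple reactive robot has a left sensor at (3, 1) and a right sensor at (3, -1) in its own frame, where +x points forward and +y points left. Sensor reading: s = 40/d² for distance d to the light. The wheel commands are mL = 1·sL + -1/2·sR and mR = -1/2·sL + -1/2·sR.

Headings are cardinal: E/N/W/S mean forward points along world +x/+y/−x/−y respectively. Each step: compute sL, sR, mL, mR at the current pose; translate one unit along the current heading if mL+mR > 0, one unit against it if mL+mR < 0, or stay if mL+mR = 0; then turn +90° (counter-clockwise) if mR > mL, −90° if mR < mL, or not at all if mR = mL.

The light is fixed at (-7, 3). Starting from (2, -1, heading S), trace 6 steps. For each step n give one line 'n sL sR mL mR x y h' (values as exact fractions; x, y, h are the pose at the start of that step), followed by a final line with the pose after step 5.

0 40/149 40/113 1540/16837 -5240/16837 2 -1 S
1 10/13 1 7/26 -23/26 2 0 W
2 40/81 40/121 3220/9801 -4040/9801 3 0 N
3 20/89 20/97 1050/8633 -1860/8633 3 -1 E
4 40/149 40/113 1540/16837 -5240/16837 2 -1 S
5 10/13 1 7/26 -23/26 2 0 W
final 3 0 N

n=0: pose=(2,-1,S); sL=40/149, sR=40/113; mL=1540/16837, mR=-5240/16837; mL+mR=-3700/16837 → advance -1; mR−mL=-60/149 → turn -1·90°
n=1: pose=(2,0,W); sL=10/13, sR=1; mL=7/26, mR=-23/26; mL+mR=-8/13 → advance -1; mR−mL=-15/13 → turn -1·90°
n=2: pose=(3,0,N); sL=40/81, sR=40/121; mL=3220/9801, mR=-4040/9801; mL+mR=-820/9801 → advance -1; mR−mL=-20/27 → turn -1·90°
n=3: pose=(3,-1,E); sL=20/89, sR=20/97; mL=1050/8633, mR=-1860/8633; mL+mR=-810/8633 → advance -1; mR−mL=-30/89 → turn -1·90°
n=4: pose=(2,-1,S); sL=40/149, sR=40/113; mL=1540/16837, mR=-5240/16837; mL+mR=-3700/16837 → advance -1; mR−mL=-60/149 → turn -1·90°
n=5: pose=(2,0,W); sL=10/13, sR=1; mL=7/26, mR=-23/26; mL+mR=-8/13 → advance -1; mR−mL=-15/13 → turn -1·90°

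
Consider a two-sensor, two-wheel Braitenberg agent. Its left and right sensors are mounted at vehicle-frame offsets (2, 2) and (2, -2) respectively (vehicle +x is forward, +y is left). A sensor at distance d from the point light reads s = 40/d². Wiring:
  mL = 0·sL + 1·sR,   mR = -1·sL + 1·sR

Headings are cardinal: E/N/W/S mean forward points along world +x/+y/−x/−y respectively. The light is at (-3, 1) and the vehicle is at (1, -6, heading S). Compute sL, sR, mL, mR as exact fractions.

left sensor world pos  = (3, -8); dL² = 117
right sensor world pos = (-1, -8); dR² = 85
sL = 40/117 = 40/117
sR = 40/85 = 8/17
mL = 0·sL + 1·sR = 8/17
mR = -1·sL + 1·sR = 256/1989

40/117 8/17 8/17 256/1989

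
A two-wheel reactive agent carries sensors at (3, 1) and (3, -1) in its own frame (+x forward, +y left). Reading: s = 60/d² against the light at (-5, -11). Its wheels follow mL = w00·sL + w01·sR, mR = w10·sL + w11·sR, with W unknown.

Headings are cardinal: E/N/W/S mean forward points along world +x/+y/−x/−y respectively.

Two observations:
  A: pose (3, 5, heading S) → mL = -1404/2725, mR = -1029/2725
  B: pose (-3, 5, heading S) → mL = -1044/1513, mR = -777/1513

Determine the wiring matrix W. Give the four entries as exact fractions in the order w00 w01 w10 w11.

obs A: pose=(3,5,S) → sL=6/25, sR=30/109, mL=-1404/2725, mR=-1029/2725
obs B: pose=(-3,5,S) → sL=30/89, sR=6/17, mL=-1044/1513, mR=-777/1513
sensor matrix S = [[6/25, 30/109], [30/89, 6/17]]; det S = -33264/4122925
solve [mL_A; mL_B] = S·[w00; w01] and [mR_A; mR_B] = S·[w10; w11]:
  w00 = -1, w01 = -1, w10 = -1, w11 = -1/2

-1 -1 -1 -1/2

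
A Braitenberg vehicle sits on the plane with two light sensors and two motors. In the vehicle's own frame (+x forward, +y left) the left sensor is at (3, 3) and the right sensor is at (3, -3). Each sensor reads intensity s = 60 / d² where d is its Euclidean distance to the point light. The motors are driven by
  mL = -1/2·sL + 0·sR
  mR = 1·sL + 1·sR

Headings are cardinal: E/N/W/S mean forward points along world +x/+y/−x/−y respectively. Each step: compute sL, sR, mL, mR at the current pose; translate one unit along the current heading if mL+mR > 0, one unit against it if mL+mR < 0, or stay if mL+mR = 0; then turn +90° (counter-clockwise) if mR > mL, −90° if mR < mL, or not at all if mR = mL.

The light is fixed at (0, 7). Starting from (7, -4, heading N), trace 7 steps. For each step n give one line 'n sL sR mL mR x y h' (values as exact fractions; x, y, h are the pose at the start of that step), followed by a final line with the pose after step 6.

n=0: pose=(7,-4,N); sL=3/4, sR=15/41; mL=-3/8, mR=183/164; mL+mR=243/328 → advance +1; mR−mL=489/328 → turn +1·90°
n=1: pose=(7,-3,W); sL=12/37, sR=12/13; mL=-6/37, mR=600/481; mL+mR=522/481 → advance +1; mR−mL=678/481 → turn +1·90°
n=2: pose=(6,-3,S); sL=6/25, sR=30/89; mL=-3/25, mR=1284/2225; mL+mR=1017/2225 → advance +1; mR−mL=1551/2225 → turn +1·90°
n=3: pose=(6,-4,E); sL=12/29, sR=60/277; mL=-6/29, mR=5064/8033; mL+mR=3402/8033 → advance +1; mR−mL=6726/8033 → turn +1·90°
n=4: pose=(7,-4,N); sL=3/4, sR=15/41; mL=-3/8, mR=183/164; mL+mR=243/328 → advance +1; mR−mL=489/328 → turn +1·90°
n=5: pose=(7,-3,W); sL=12/37, sR=12/13; mL=-6/37, mR=600/481; mL+mR=522/481 → advance +1; mR−mL=678/481 → turn +1·90°
n=6: pose=(6,-3,S); sL=6/25, sR=30/89; mL=-3/25, mR=1284/2225; mL+mR=1017/2225 → advance +1; mR−mL=1551/2225 → turn +1·90°

0 3/4 15/41 -3/8 183/164 7 -4 N
1 12/37 12/13 -6/37 600/481 7 -3 W
2 6/25 30/89 -3/25 1284/2225 6 -3 S
3 12/29 60/277 -6/29 5064/8033 6 -4 E
4 3/4 15/41 -3/8 183/164 7 -4 N
5 12/37 12/13 -6/37 600/481 7 -3 W
6 6/25 30/89 -3/25 1284/2225 6 -3 S
final 6 -4 E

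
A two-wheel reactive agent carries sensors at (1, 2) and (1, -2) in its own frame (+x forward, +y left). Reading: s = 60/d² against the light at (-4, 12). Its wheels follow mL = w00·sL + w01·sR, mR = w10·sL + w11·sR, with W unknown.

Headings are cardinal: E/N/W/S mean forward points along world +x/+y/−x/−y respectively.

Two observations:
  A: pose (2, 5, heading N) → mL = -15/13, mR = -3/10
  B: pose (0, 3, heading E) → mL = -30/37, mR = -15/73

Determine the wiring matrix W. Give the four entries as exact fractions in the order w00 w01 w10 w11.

-1 0 0 -1/2

obs A: pose=(2,5,N) → sL=15/13, sR=3/5, mL=-15/13, mR=-3/10
obs B: pose=(0,3,E) → sL=30/37, sR=30/73, mL=-30/37, mR=-15/73
sensor matrix S = [[15/13, 3/5], [30/37, 30/73]]; det S = -432/35113
solve [mL_A; mL_B] = S·[w00; w01] and [mR_A; mR_B] = S·[w10; w11]:
  w00 = -1, w01 = 0, w10 = 0, w11 = -1/2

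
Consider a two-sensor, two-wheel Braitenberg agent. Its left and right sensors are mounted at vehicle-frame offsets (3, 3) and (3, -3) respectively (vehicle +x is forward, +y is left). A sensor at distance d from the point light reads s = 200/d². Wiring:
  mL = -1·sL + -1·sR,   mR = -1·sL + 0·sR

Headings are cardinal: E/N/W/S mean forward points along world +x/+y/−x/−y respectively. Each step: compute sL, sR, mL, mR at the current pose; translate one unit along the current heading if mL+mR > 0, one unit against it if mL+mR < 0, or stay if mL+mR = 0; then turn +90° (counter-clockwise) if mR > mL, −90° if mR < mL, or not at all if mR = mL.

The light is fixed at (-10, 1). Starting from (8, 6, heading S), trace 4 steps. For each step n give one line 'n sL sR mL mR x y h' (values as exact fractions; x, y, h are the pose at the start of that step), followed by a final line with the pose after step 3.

n=0: pose=(8,6,S); sL=40/89, sR=200/229; mL=-26960/20381, mR=-40/89; mL+mR=-36120/20381 → advance -1; mR−mL=200/229 → turn +1·90°
n=1: pose=(8,7,E); sL=100/261, sR=4/9; mL=-24/29, mR=-100/261; mL+mR=-316/261 → advance -1; mR−mL=4/9 → turn +1·90°
n=2: pose=(7,7,N); sL=200/277, sR=200/481; mL=-151600/133237, mR=-200/277; mL+mR=-247800/133237 → advance -1; mR−mL=200/481 → turn +1·90°
n=3: pose=(7,6,W); sL=1, sR=10/13; mL=-23/13, mR=-1; mL+mR=-36/13 → advance -1; mR−mL=10/13 → turn +1·90°

0 40/89 200/229 -26960/20381 -40/89 8 6 S
1 100/261 4/9 -24/29 -100/261 8 7 E
2 200/277 200/481 -151600/133237 -200/277 7 7 N
3 1 10/13 -23/13 -1 7 6 W
final 8 6 S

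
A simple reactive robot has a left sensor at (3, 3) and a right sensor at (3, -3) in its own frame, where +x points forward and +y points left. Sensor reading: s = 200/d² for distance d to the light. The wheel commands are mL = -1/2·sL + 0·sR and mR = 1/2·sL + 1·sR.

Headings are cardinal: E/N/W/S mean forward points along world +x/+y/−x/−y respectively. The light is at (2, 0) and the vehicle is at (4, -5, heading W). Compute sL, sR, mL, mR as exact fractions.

40/13 40 -20/13 540/13

left sensor world pos  = (1, -8); dL² = 65
right sensor world pos = (1, -2); dR² = 5
sL = 200/65 = 40/13
sR = 200/5 = 40
mL = -1/2·sL + 0·sR = -20/13
mR = 1/2·sL + 1·sR = 540/13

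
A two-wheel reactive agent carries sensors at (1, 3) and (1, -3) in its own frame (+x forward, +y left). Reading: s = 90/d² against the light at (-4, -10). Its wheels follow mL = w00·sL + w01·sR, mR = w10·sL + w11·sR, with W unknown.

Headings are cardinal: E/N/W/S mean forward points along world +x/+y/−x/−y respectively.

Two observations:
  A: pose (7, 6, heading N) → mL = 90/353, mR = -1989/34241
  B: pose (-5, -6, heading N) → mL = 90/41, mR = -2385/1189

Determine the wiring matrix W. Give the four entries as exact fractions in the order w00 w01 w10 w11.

obs A: pose=(7,6,N) → sL=90/353, sR=18/97, mL=90/353, mR=-1989/34241
obs B: pose=(-5,-6,N) → sL=90/41, sR=90/29, mL=90/41, mR=-2385/1189
sensor matrix S = [[90/353, 18/97], [90/41, 90/29]]; det S = 15629760/40712549
solve [mL_A; mL_B] = S·[w00; w01] and [mR_A; mR_B] = S·[w10; w11]:
  w00 = 1, w01 = 0, w10 = 1/2, w11 = -1

1 0 1/2 -1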